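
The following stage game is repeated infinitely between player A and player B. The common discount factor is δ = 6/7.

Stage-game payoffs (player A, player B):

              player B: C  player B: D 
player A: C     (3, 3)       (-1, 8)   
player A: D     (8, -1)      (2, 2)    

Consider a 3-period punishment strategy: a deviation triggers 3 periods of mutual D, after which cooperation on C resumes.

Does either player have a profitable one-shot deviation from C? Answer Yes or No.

Yes

Comparing payoff streams over the 4 periods until play realigns: cooperate → 3(1+δ+…+δ^3); deviate → 8 + 2(δ+…+δ^3).
Cooperation is sustained iff (3−2)(δ+…+δ^3) ≥ 8−3.
δ+…+δ^3 = 6/7·(1−(6/7)^3)/(1−6/7) = 2.2216, and (8−3)/(3−2) = 5.0000.
2.2216 < 5.0000, so cooperation is not sustainable.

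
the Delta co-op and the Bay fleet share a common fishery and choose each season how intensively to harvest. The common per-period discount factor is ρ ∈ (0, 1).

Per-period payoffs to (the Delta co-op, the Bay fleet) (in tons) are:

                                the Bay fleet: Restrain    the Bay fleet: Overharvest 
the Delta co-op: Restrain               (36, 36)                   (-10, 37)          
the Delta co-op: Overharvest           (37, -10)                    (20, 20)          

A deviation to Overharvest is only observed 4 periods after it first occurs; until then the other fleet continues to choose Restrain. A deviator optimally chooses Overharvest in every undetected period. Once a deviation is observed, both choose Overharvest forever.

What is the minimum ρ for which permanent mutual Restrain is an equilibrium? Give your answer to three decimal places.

Deviating for the 4 undetected periods gains 37−36 = 1 per period over cooperation, then loses 36−20 = 16 per period forever once punishment starts.
Gain: 1(1 + ρ + … + ρ^3); loss: 16·ρ^4/(1−ρ).
No profitable deviation ⇔ 1(1−ρ^4) ≤ 16·ρ^4, i.e. ρ^4 ≥ 1/(1+16) = 1/17.
Hence ρ ≥ (1/17)^(1/4) ≈ 0.492.

0.492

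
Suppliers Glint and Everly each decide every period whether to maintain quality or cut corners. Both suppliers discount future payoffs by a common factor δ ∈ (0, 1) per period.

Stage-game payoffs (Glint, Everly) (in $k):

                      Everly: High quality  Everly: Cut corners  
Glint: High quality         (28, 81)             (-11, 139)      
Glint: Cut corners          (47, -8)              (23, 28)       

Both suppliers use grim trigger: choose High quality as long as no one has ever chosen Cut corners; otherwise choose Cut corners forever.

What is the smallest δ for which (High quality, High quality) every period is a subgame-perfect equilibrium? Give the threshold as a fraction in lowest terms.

Glint: cooperation gives 28 each period; deviation gives 47 once then 23 forever.
  28/(1−δ) ≥ 47 + 23δ/(1−δ) ⇒ δ ≥ 19/24.
Everly: cooperation gives 81 each period; deviation gives 139 once then 28 forever.
  δ ≥ 58/111.
Both must hold, so the binding constraint is Glint's: δ ≥ 19/24.

19/24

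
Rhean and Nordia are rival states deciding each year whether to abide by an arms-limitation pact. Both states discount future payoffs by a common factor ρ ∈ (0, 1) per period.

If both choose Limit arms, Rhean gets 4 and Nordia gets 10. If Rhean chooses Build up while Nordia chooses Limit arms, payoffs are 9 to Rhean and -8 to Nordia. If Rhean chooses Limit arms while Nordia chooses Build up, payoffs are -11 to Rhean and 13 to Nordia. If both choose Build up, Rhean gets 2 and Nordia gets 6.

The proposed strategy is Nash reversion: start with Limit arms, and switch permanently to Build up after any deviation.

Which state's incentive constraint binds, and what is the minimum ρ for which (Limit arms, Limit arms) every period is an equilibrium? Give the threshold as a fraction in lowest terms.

Rhean; ρ ≥ 5/7

Rhean: cooperation gives 4 each period; deviation gives 9 once then 2 forever.
  4/(1−ρ) ≥ 9 + 2ρ/(1−ρ) ⇒ ρ ≥ 5/7.
Nordia: cooperation gives 10 each period; deviation gives 13 once then 6 forever.
  ρ ≥ 3/7.
Both must hold, so the binding constraint is Rhean's: ρ ≥ 5/7.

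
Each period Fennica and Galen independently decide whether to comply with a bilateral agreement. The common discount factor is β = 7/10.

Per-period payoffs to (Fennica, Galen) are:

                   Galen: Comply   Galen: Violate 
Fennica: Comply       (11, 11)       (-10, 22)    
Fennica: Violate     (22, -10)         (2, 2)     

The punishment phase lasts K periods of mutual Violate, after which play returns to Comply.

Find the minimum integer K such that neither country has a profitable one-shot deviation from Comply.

3

Need Σ_{k=1}^{K} β^k ≥ (22−11)/(11−2) = 1.2222 at β = 7/10.
At K = 2 the sum is 1.1900 < 1.2222; at K = 3 it is 1.5330 ≥ 1.2222.
So the minimum punishment length is K = 3.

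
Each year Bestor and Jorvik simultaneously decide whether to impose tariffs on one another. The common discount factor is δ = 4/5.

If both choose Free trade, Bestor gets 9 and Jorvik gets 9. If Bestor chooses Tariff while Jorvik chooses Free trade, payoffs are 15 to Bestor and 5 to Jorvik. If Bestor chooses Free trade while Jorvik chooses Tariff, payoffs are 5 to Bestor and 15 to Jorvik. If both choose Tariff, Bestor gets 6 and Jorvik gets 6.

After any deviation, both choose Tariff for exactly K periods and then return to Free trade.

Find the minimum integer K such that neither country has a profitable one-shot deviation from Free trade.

4

No profitable deviation requires (9−6)(δ+…+δ^K) ≥ 15−9, i.e. δ+…+δ^K ≥ 2 ≈ 2.0000.
With δ = 4/5, the partial sums are K=1: 0.8000, K=2: 1.4400, K=3: 1.9520, K=4: 2.3616.
K = 4 is the first length at which the sum reaches 2.0000.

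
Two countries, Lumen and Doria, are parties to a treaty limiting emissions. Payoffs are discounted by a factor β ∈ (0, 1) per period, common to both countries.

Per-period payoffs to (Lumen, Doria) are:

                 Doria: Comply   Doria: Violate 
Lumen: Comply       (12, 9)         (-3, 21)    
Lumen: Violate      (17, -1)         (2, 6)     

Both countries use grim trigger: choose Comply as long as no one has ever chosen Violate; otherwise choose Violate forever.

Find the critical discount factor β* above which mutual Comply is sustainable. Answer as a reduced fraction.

4/5

For Lumen: deviation gain 17−12 = 5, per-period punishment loss 12−2 = 10. IC gives β ≥ 5/15 = 1/3.
For Doria: gain 12, loss 3 per period, so β ≥ 12/15 = 4/5.
The tighter constraint is Doria's, so cooperation needs β ≥ 4/5.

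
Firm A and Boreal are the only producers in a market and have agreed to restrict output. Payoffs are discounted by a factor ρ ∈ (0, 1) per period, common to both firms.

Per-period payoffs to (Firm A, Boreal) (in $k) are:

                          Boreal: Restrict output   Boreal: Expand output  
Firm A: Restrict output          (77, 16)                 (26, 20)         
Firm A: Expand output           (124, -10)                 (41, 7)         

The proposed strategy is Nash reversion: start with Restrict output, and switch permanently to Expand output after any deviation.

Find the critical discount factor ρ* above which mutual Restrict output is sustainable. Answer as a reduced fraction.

47/83

Firm A's threshold: (124−77)/(124−41) = 47/83.
Boreal's threshold: (20−16)/(20−7) = 4/13.
47/83 > 4/13, so Firm A binds and ρ* = 47/83.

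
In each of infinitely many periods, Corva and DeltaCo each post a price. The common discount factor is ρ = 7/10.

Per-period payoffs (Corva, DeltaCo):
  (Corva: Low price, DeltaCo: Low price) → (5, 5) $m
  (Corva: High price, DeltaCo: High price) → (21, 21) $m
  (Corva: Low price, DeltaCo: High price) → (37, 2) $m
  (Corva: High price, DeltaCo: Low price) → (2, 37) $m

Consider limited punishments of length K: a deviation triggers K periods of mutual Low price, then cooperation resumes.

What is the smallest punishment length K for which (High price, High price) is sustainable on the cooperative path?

IC: ρ(1−ρ^K)/(1−ρ) ≥ (37−21)/(21−5) = 1.
With ρ = 7/10: need 1 − ρ^K ≥ 1·(1−7/10)/(7/10), i.e. ρ^K ≤ 0.5714.
Since (7/10)^1 = 0.7000 and (7/10)^2 = 0.4900, the smallest such K is 2.

2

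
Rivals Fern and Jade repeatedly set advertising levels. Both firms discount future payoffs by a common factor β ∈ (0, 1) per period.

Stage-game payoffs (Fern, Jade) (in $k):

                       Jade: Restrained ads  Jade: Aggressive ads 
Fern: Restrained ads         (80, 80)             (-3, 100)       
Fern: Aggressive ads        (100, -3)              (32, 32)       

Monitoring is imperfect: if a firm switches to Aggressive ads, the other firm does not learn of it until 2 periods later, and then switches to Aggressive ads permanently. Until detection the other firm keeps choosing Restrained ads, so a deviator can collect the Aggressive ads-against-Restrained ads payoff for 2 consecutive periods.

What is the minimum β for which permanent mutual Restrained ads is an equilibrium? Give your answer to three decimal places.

The best deviation is to choose Aggressive ads for all 2 undetected periods, earning 100 each, then 32 forever once detected.
Deviation value: 100(1−β^2)/(1−β) + 32β^2/(1−β); cooperation value: 80/(1−β).
IC: 80 ≥ 100(1−β^2) + 32β^2 = 100 − 68β^2.
So β^2 ≥ 20/68 = 5/17, giving β ≥ (5/17)^(1/2) ≈ 0.542.

0.542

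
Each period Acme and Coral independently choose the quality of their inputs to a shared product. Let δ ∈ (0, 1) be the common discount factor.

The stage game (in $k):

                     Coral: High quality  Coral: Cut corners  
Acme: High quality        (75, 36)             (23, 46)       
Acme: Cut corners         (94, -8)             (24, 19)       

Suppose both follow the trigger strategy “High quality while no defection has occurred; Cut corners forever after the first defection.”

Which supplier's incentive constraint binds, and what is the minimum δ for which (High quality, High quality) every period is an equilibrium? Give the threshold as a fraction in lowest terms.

Coral; δ ≥ 10/27

Acme: cooperation gives 75 each period; deviation gives 94 once then 24 forever.
  75/(1−δ) ≥ 94 + 24δ/(1−δ) ⇒ δ ≥ 19/70.
Coral: cooperation gives 36 each period; deviation gives 46 once then 19 forever.
  δ ≥ 10/27.
Both must hold, so the binding constraint is Coral's: δ ≥ 10/27.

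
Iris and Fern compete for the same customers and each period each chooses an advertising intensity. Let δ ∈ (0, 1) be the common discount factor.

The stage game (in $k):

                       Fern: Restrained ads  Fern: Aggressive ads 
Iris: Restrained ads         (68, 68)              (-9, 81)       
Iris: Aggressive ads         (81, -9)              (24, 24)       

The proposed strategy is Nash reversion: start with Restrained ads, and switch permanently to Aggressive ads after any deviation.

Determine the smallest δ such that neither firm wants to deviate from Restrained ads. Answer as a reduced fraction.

13/57

Under grim trigger the critical discount factor is (T−C)/(T−P) with T = 81, C = 68, P = 24.
δ* = (81−68)/(81−24) = 13/57.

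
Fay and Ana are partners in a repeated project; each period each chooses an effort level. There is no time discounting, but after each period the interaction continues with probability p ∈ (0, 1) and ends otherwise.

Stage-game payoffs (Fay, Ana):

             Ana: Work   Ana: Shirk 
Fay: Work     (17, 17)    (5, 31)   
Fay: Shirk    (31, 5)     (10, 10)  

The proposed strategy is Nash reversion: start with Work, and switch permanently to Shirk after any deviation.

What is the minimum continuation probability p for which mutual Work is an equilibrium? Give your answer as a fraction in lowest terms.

Expected cooperation value is 17 + p·17 + p²·17 + … = 17/(1−p); deviation gives 31 + p·10/(1−p).
17 ≥ 31(1−p) + 10p ⇒ 21p ≥ 14 ⇒ p ≥ 14/21 = 2/3.

2/3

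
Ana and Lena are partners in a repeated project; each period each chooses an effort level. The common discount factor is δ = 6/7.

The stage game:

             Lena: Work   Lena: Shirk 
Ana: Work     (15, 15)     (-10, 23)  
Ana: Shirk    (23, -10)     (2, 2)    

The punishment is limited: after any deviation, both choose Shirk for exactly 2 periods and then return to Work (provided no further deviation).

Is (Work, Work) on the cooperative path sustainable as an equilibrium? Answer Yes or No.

IC: δ+…+δ^2 ≥ (23−15)/(15−2) = 8/13.
At δ = 6/7: partial sum = 1.5918 ≥ 0.6154. Cooperation sustainable.

Yes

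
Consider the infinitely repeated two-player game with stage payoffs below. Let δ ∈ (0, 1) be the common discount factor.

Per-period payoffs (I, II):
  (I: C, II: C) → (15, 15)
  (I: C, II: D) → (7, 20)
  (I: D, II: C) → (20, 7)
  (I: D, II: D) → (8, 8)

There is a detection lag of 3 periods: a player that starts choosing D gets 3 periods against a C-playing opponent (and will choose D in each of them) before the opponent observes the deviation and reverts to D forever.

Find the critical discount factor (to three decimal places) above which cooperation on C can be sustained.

0.747

A deviator earns 20 for 3 periods, then 8 forever; cooperating earns 15 forever. Multiplying the IC by (1−δ):
15 ≥ 20(1−δ^3) + 8δ^3, so 12·δ^3 ≥ 5 and δ^3 ≥ 5/12.
δ ≥ (5/12)^(1/3) ≈ 0.747.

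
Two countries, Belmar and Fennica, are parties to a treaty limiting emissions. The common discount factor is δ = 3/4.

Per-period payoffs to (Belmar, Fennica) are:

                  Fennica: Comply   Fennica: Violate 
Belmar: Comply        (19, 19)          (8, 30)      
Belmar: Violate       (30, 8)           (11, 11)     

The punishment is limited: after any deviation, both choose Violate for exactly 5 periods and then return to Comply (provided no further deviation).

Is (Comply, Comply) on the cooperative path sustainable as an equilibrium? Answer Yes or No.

Yes

IC: δ+…+δ^5 ≥ (30−19)/(19−11) = 11/8.
At δ = 3/4: partial sum = 2.2881 ≥ 1.3750. Cooperation sustainable.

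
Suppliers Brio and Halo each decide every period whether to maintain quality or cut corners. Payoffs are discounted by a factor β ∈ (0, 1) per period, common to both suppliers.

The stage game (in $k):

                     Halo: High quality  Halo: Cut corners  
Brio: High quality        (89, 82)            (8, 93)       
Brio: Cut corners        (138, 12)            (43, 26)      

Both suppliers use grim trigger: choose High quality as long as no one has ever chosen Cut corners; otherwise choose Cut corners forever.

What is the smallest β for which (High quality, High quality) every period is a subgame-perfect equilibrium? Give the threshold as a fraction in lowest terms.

Brio: cooperation gives 89 each period; deviation gives 138 once then 43 forever.
  89/(1−β) ≥ 138 + 43β/(1−β) ⇒ β ≥ 49/95.
Halo: cooperation gives 82 each period; deviation gives 93 once then 26 forever.
  β ≥ 11/67.
Both must hold, so the binding constraint is Brio's: β ≥ 49/95.

49/95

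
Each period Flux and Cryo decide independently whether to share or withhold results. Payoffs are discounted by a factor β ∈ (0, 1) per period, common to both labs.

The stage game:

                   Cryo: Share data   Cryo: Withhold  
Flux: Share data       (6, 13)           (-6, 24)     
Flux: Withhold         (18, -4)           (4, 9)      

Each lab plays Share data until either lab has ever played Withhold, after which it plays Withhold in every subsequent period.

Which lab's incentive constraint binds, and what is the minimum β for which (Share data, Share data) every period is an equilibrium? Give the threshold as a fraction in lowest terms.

Flux; β ≥ 6/7

Flux: cooperation gives 6 each period; deviation gives 18 once then 4 forever.
  6/(1−β) ≥ 18 + 4β/(1−β) ⇒ β ≥ 12/14 = 6/7.
Cryo: cooperation gives 13 each period; deviation gives 24 once then 9 forever.
  β ≥ 11/15.
Both must hold, so the binding constraint is Flux's: β ≥ 6/7.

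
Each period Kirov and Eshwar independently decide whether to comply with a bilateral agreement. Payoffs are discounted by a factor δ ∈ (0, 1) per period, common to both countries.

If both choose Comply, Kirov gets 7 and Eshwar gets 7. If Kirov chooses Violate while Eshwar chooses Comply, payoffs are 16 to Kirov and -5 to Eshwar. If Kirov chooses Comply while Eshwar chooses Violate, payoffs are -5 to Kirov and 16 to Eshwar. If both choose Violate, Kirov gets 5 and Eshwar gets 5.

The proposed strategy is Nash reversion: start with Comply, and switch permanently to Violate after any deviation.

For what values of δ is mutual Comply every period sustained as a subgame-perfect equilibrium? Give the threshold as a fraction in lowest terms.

9/11

One-period gain from deviating is 16 − 7 = 9. The loss is 7 − 5 = 2 in every subsequent period, with present value 2·δ/(1−δ).
Deviation is unprofitable when 2·δ/(1−δ) ≥ 9, i.e. δ/(1−δ) ≥ 9/2.
Equivalently δ ≥ 9/(9+2) = 9/11.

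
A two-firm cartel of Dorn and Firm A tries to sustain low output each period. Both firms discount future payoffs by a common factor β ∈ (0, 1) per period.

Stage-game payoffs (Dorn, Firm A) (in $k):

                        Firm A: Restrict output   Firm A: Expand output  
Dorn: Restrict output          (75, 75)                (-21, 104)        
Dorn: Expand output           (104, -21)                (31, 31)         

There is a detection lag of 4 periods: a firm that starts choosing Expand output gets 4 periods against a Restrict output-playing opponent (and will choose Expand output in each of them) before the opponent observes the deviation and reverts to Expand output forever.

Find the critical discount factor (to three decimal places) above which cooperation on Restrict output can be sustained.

The best deviation is to choose Expand output for all 4 undetected periods, earning 104 each, then 31 forever once detected.
Deviation value: 104(1−β^4)/(1−β) + 31β^4/(1−β); cooperation value: 75/(1−β).
IC: 75 ≥ 104(1−β^4) + 31β^4 = 104 − 73β^4.
So β^4 ≥ 29/73, giving β ≥ (29/73)^(1/4) ≈ 0.794.

0.794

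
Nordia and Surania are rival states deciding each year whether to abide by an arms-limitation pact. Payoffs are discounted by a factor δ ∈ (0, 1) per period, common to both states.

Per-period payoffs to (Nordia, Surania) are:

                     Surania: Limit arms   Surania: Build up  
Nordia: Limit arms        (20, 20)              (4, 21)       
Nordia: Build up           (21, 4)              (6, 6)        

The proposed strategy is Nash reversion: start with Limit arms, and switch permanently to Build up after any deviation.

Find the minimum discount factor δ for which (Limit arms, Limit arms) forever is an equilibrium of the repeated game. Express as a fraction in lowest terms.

1/15

Under grim trigger the critical discount factor is (T−C)/(T−P) with T = 21, C = 20, P = 6.
δ* = (21−20)/(21−6) = 1/15.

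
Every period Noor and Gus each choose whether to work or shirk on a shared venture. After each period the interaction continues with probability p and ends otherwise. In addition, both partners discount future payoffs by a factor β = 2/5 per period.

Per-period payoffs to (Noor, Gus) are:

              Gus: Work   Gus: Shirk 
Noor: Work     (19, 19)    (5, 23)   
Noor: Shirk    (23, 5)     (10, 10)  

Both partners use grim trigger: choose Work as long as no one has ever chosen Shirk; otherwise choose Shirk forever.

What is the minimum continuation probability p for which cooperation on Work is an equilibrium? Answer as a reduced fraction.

With continuation probability p and discount β, the effective per-period discount factor is βp.
Grim-trigger IC: βp ≥ (23−19)/(23−10) = 4/13.
So p ≥ (4/13)/(2/5) = 10/13.

10/13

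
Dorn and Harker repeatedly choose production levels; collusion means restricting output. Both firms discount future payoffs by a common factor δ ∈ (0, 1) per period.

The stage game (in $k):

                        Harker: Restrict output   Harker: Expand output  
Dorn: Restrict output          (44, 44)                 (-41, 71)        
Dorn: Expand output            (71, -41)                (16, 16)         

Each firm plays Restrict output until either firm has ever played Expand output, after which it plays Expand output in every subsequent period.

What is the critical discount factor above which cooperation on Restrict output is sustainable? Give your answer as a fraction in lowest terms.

Under grim trigger the critical discount factor is (T−C)/(T−P) with T = 71, C = 44, P = 16.
δ* = (71−44)/(71−16) = 27/55.

27/55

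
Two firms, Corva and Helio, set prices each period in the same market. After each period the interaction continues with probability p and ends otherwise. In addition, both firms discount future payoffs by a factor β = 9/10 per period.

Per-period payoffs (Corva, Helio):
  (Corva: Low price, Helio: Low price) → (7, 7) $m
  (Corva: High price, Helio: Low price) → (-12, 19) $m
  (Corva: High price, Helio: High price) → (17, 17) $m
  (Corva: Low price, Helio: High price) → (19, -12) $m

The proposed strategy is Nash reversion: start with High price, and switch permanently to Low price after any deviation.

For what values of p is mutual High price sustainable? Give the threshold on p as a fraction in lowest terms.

With continuation probability p and discount β, the effective per-period discount factor is βp.
Grim-trigger IC: βp ≥ (19−17)/(19−7) = 1/6.
So p ≥ (1/6)/(9/10) = 5/27.

5/27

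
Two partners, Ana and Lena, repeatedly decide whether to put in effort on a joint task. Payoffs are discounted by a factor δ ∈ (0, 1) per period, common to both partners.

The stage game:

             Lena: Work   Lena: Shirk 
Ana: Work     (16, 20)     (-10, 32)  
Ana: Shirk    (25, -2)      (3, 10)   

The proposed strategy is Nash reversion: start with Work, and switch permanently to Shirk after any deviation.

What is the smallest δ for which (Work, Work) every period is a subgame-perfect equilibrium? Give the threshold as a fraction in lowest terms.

6/11

For Ana: deviation gain 25−16 = 9, per-period punishment loss 16−3 = 13. IC gives δ ≥ 9/22.
For Lena: gain 12, loss 10 per period, so δ ≥ 12/22 = 6/11.
The tighter constraint is Lena's, so cooperation needs δ ≥ 6/11.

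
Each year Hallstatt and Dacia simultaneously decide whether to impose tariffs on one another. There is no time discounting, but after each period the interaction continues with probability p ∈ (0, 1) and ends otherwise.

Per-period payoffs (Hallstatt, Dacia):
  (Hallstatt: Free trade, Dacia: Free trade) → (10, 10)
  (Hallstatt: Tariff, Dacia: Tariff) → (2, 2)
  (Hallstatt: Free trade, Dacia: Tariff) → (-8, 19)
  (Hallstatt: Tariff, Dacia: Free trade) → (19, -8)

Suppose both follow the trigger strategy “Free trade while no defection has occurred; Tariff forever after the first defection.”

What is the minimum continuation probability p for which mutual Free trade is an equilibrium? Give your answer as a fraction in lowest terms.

9/17

Expected cooperation value is 10 + p·10 + p²·10 + … = 10/(1−p); deviation gives 19 + p·2/(1−p).
10 ≥ 19(1−p) + 2p ⇒ 17p ≥ 9 ⇒ p ≥ 9/17.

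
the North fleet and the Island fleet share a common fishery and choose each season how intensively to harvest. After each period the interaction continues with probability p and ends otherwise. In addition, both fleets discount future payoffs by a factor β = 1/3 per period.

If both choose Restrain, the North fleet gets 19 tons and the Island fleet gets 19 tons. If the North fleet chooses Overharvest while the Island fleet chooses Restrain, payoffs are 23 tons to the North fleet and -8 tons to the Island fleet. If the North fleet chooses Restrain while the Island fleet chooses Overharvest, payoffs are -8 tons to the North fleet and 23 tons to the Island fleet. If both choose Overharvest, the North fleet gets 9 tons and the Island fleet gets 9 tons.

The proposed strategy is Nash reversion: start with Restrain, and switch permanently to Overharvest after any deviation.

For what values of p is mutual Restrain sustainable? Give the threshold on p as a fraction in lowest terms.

6/7

Expected continuation weight on next period's payoff is β·p = 1/3·p, which plays the role of the discount factor.
Cooperation requires 1/3·p ≥ (23−19)/(23−9) = 2/7, hence p ≥ 6/7.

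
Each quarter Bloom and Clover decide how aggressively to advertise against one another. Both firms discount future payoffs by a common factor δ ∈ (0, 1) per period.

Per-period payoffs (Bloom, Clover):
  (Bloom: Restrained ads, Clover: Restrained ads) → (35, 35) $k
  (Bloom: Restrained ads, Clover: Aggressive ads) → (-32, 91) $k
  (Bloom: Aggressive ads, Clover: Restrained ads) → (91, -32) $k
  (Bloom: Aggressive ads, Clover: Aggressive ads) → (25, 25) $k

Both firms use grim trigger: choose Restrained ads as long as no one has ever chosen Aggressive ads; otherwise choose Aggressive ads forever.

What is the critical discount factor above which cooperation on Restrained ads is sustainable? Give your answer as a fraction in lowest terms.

28/33

One-period gain from deviating is 91 − 35 = 56. The loss is 35 − 25 = 10 in every subsequent period, with present value 10·δ/(1−δ).
Deviation is unprofitable when 10·δ/(1−δ) ≥ 56, i.e. δ/(1−δ) ≥ 28/5.
Equivalently δ ≥ 56/(56+10) = 28/33.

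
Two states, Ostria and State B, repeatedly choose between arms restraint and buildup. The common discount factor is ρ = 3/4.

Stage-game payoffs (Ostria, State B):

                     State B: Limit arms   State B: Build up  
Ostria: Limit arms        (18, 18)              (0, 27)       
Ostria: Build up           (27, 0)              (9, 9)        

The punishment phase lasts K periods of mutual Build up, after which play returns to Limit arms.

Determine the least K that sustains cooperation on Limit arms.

Need Σ_{k=1}^{K} ρ^k ≥ (27−18)/(18−9) = 1.0000 at ρ = 3/4.
At K = 1 the sum is 0.7500 < 1.0000; at K = 2 it is 1.3125 ≥ 1.0000.
So the minimum punishment length is K = 2.

2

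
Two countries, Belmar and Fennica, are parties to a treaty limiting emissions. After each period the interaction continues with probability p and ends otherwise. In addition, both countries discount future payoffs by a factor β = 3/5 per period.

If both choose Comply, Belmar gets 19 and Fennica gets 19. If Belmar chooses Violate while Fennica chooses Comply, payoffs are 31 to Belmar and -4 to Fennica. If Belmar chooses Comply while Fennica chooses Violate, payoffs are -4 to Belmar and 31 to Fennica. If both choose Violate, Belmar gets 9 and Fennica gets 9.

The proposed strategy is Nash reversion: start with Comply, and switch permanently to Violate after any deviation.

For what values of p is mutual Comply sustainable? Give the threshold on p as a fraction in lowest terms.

10/11

Expected continuation weight on next period's payoff is β·p = 3/5·p, which plays the role of the discount factor.
Cooperation requires 3/5·p ≥ (31−19)/(31−9) = 6/11, hence p ≥ 10/11.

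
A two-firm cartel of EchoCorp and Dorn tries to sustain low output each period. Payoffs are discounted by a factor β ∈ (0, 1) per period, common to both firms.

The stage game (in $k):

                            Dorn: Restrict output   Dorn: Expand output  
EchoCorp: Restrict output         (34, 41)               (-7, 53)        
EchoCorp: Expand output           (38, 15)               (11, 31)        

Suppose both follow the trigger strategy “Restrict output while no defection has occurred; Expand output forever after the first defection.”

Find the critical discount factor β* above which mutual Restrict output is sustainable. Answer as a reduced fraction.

For EchoCorp: deviation gain 38−34 = 4, per-period punishment loss 34−11 = 23. IC gives β ≥ 4/27.
For Dorn: gain 12, loss 10 per period, so β ≥ 12/22 = 6/11.
The tighter constraint is Dorn's, so cooperation needs β ≥ 6/11.

6/11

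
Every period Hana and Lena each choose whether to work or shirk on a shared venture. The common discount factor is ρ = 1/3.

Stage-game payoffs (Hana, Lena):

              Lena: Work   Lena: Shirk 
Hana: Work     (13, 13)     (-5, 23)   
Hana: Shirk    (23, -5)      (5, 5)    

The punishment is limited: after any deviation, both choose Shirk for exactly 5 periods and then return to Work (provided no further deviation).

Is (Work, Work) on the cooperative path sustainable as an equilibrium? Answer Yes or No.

IC: ρ+…+ρ^5 ≥ (23−13)/(13−5) = 5/4.
At ρ = 1/3: partial sum = 0.4979 < 1.2500. Cooperation not sustainable.

No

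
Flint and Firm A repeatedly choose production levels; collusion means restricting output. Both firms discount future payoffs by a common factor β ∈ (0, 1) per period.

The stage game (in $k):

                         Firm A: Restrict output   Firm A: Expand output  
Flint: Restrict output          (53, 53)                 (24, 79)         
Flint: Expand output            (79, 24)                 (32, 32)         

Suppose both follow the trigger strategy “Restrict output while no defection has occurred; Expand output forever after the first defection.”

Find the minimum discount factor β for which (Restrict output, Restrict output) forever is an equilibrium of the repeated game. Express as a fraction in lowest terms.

Cooperation forever yields 53 each period: 53/(1−β).
Deviating yields 79 once, then 32 forever: 79 + 32β/(1−β).
No profitable deviation requires 53/(1−β) ≥ 79 + 32β/(1−β).
Multiplying by (1−β): 53 ≥ 79(1−β) + 32β = 79 − 47β.
So 47β ≥ 26, i.e. β ≥ 26/47.

26/47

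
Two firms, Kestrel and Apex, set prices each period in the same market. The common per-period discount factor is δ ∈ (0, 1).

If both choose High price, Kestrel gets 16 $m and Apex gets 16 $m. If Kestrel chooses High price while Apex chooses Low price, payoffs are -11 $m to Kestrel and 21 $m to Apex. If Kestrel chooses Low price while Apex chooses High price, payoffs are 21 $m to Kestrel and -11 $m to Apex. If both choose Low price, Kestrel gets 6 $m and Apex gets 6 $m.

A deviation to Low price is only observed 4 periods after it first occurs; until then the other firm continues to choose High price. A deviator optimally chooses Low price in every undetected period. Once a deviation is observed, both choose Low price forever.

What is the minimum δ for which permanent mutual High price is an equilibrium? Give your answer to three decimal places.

0.760

Deviating for the 4 undetected periods gains 21−16 = 5 per period over cooperation, then loses 16−6 = 10 per period forever once punishment starts.
Gain: 5(1 + δ + … + δ^3); loss: 10·δ^4/(1−δ).
No profitable deviation ⇔ 5(1−δ^4) ≤ 10·δ^4, i.e. δ^4 ≥ 5/(5+10) = 1/3.
Hence δ ≥ (1/3)^(1/4) ≈ 0.760.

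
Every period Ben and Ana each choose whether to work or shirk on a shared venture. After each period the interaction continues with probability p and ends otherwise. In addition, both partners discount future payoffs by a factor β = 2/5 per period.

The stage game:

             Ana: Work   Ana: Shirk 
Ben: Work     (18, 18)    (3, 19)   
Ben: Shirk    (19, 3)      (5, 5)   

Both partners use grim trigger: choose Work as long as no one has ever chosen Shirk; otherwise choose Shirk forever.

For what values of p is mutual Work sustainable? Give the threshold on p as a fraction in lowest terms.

With continuation probability p and discount β, the effective per-period discount factor is βp.
Grim-trigger IC: βp ≥ (19−18)/(19−5) = 1/14.
So p ≥ (1/14)/(2/5) = 5/28.

5/28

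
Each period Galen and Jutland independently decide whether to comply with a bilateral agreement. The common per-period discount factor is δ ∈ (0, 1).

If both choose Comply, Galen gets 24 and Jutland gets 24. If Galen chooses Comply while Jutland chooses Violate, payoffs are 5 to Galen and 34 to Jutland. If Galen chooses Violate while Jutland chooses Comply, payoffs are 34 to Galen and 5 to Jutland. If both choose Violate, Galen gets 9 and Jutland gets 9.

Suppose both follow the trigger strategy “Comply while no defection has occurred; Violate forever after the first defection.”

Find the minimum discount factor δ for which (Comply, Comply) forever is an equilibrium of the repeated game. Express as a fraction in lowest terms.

2/5

One-period gain from deviating is 34 − 24 = 10. The loss is 24 − 9 = 15 in every subsequent period, with present value 15·δ/(1−δ).
Deviation is unprofitable when 15·δ/(1−δ) ≥ 10, i.e. δ/(1−δ) ≥ 2/3.
Equivalently δ ≥ 10/(10+15) = 2/5.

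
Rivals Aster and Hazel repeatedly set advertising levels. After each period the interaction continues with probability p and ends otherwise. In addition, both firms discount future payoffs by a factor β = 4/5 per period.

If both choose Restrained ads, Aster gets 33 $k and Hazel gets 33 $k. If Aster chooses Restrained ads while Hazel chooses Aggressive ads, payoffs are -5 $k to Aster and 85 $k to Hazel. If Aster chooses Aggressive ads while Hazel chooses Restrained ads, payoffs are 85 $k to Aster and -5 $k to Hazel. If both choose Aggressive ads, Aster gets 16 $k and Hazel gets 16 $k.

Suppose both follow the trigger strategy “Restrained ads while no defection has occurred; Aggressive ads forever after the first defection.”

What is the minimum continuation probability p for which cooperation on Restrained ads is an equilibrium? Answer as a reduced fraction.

65/69

With continuation probability p and discount β, the effective per-period discount factor is βp.
Grim-trigger IC: βp ≥ (85−33)/(85−16) = 52/69.
So p ≥ (52/69)/(4/5) = 65/69.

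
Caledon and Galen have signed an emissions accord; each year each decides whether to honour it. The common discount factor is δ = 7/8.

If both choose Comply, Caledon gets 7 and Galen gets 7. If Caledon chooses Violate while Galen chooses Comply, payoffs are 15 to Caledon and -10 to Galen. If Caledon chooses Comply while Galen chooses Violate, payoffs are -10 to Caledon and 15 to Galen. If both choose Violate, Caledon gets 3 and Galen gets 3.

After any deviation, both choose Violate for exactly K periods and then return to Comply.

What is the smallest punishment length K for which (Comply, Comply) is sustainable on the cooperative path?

IC: δ(1−δ^K)/(1−δ) ≥ (15−7)/(7−3) = 2.
With δ = 7/8: need 1 − δ^K ≥ 2·(1−7/8)/(7/8), i.e. δ^K ≤ 0.7143.
Since (7/8)^2 = 0.7656 and (7/8)^3 = 0.6699, the smallest such K is 3.

3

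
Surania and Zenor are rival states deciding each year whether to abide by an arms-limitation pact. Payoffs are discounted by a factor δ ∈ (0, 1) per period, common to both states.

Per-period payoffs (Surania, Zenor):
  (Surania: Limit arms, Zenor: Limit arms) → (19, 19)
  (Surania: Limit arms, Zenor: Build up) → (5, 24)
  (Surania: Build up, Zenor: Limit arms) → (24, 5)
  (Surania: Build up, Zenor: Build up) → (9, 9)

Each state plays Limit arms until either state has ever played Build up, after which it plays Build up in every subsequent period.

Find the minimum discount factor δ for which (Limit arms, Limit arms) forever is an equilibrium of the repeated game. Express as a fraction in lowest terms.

Cooperation forever yields 19 each period: 19/(1−δ).
Deviating yields 24 once, then 9 forever: 24 + 9δ/(1−δ).
No profitable deviation requires 19/(1−δ) ≥ 24 + 9δ/(1−δ).
Multiplying by (1−δ): 19 ≥ 24(1−δ) + 9δ = 24 − 15δ.
So 15δ ≥ 5, i.e. δ ≥ 5/15 = 1/3.

1/3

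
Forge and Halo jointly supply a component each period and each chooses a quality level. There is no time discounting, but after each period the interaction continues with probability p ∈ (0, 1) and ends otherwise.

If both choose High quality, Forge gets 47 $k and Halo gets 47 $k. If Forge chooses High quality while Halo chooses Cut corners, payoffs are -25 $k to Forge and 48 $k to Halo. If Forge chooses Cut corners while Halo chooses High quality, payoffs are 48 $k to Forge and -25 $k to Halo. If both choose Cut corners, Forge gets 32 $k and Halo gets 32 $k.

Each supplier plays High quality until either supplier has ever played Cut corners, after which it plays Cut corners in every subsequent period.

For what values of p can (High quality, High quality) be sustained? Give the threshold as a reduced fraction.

With no time discounting, the continuation probability p plays the role of the discount factor.
Grim-trigger IC: 47/(1−p) ≥ 48 + 32p/(1−p) ⇒ p ≥ (48−47)/(48−32) = 1/16.

1/16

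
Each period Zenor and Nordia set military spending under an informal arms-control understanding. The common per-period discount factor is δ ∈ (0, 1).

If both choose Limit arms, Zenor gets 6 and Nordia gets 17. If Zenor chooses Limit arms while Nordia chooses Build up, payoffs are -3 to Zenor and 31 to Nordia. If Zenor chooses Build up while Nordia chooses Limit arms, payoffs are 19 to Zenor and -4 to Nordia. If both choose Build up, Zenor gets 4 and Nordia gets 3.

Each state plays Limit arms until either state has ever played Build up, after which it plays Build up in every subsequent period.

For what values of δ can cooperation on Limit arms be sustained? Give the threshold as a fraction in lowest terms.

13/15

For Zenor: deviation gain 19−6 = 13, per-period punishment loss 6−4 = 2. IC gives δ ≥ 13/15.
For Nordia: gain 14, loss 14 per period, so δ ≥ 14/28 = 1/2.
The tighter constraint is Zenor's, so cooperation needs δ ≥ 13/15.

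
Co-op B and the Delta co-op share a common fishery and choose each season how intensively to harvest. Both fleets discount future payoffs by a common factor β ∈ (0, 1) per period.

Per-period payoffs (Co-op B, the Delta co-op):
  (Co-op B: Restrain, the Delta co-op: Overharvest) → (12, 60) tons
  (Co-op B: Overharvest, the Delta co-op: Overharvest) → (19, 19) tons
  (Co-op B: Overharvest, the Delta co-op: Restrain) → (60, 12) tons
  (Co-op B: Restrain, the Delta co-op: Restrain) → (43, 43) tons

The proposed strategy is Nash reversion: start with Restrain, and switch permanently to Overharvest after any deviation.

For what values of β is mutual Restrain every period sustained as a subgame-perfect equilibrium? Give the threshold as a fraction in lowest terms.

17/41

43/(1−β) ≥ 60 + 19β/(1−β)
43 ≥ 60 − 41β
β ≥ 17/41.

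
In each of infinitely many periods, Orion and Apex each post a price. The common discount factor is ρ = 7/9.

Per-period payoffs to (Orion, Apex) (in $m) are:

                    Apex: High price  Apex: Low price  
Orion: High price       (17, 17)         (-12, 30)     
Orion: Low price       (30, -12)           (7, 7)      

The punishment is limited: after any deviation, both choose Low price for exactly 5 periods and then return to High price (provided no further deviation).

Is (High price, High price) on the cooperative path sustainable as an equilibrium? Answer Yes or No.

IC: ρ+…+ρ^5 ≥ (30−17)/(17−7) = 13/10.
At ρ = 7/9: partial sum = 2.5038 ≥ 1.3000. Cooperation sustainable.

Yes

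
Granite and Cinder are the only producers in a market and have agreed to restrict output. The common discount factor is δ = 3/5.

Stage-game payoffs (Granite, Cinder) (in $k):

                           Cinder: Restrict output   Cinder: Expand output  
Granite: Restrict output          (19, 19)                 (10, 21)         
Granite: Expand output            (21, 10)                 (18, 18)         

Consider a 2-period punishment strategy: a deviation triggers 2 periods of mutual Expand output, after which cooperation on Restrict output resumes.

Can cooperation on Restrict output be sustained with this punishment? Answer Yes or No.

IC: δ+…+δ^2 ≥ (21−19)/(19−18) = 2.
At δ = 3/5: partial sum = 0.9600 < 2.0000. Cooperation not sustainable.

No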